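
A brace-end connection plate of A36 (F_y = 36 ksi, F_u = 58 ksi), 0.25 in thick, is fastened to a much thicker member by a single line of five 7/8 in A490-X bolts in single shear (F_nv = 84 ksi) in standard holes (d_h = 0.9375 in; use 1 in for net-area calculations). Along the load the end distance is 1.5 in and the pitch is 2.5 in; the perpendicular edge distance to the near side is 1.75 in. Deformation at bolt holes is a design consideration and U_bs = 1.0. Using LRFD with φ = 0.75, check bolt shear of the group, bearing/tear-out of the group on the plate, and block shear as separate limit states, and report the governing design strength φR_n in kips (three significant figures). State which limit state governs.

Bolt shear: A_b = π·0.875²/4 = 0.6013 in²; R_n = 84 × 0.6013 × 5 × 1 = 252.6 kips → 0.75 × 252.6 = 189 kips.
Bearing: edge l_c = 1.031, r_n = 17.94 kips; interior l_c = 1.562, r_n = 27.19 kips; R_n = 17.94 + 4·27.19 = 126.7 kips → 95 kips.
Block shear: A_gv = 2.875, A_nv = 1.75, A_nt = 0.3125 in²; R_n = min(0.6F_uA_nv, 0.6F_yA_gv) + U_bs·F_u·A_nt = 79.02 kips → 59.3 kips.
Block shear governs: 59.3 kips.

59.3 kips (block shear governs)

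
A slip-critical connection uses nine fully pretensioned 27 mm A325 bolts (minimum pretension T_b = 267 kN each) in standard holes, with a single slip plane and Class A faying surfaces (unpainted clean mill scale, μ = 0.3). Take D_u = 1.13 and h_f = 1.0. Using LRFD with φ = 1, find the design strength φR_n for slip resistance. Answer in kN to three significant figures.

R_n = μ · D_u · h_f · T_b · n_s · n_b = 0.3 × 1.13 × 1.0 × 267 × 1 × 9 = 814.6 kN.
Design strength φR_n = 1 × 814.6 = 815 kN.

815 kN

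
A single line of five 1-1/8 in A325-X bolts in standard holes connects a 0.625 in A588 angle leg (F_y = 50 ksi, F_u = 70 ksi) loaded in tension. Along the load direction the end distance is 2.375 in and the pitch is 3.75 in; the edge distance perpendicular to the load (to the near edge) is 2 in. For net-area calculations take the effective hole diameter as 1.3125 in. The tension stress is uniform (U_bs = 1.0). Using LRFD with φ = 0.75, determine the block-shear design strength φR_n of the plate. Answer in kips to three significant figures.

270 kips

Shear plane L_v = 2.375 + 4·3.75 = 17.38 in; A_gv = 17.38 × 0.625 = 10.86 in².
A_nv = (17.38 − 4.5·1.3125) × 0.625 = 7.168 in².
A_nt = (2 − 0.5·1.3125) × 0.625 = 0.8398 in².
0.6 F_u A_nv = 301.1 kips; 0.6 F_y A_gv = 325.8 kips → shear rupture governs the shear term.
R_n = 301.1 + 1.0 × 70 × 0.8398 = 359.8 kips.
Design strength φR_n = 0.75 × 359.8 = 270 kips.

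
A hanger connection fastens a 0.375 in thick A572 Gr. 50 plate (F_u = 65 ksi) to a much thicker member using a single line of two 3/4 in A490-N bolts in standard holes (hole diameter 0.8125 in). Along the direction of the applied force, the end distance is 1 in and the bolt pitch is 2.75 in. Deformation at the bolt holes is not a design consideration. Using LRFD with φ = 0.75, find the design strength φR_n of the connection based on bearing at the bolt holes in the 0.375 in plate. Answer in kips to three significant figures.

57.4 kips

Per bolt r_n = 1.5 l_c t F_u ≤ 3.0 d t F_u; upper limit = 3.0 × 0.75 × 0.375 × 65 = 54.84 kips.
Edge bolt: l_c = 1 − 0.8125/2 = 0.5938 in → 1.5 × 0.5938 × 0.375 × 65 = 21.71 → r_n = 21.71 kips.
Interior bolts: l_c = 2.75 − 0.8125 = 1.938 in → 1.5 × 1.938 × 0.375 × 65 = 70.84 → r_n = 54.84 kips.
R_n = 1 × 21.71 + 1 × 54.84 = 76.55 kips.
Design strength φR_n = 0.75 × 76.55 = 57.4 kips.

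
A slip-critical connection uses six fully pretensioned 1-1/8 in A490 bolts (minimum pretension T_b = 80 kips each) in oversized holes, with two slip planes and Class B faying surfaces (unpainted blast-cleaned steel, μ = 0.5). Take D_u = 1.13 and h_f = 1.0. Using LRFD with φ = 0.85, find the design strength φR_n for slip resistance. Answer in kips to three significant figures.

461 kips

R_n = μ · D_u · h_f · T_b · n_s · n_b = 0.5 × 1.13 × 1.0 × 80 × 2 × 6 = 542.4 kips.
Design strength φR_n = 0.85 × 542.4 = 461 kips.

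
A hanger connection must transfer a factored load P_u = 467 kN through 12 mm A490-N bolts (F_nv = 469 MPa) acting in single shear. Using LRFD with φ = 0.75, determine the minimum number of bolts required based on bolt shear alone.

A_b = π·12²/4 = 113.1 mm².
Per-bolt design strength φR_n = 0.75 × 469 × 113.1 × 1 / 1000 = 39.78 kN.
n ≥ 467 / 39.78 = 11.74 → use 12 bolts.

12 bolts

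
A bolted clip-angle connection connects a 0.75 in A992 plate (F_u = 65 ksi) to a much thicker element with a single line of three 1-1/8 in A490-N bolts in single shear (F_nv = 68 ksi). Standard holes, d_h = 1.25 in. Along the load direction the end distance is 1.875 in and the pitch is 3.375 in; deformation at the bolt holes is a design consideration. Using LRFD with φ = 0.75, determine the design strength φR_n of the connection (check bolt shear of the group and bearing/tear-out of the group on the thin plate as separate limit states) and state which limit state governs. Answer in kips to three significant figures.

Bolt shear: A_b = π·1.125²/4 = 0.994 in²; R_n = 68 × 0.994 × 3 × 1 = 202.8 kips → 0.75 × 202.8 = 152 kips.
Bearing (1.2 l_c t F_u ≤ 2.4 d t F_u): upper limit = 2.4·1.125·0.75·65 = 131.6 kips.
  Edge l_c = 1.875 − 1.25/2 = 1.25 → r_n = 73.12 kips; interior l_c = 3.375 − 1.25 = 2.125 → r_n = 124.3 kips.
  R_n,bearing = 1·73.12 + 2·124.3 = 321.8 kips → 0.75 × 321.8 = 241 kips.
Bolt shear governs: 152 kips.

152 kips (bolt shear governs)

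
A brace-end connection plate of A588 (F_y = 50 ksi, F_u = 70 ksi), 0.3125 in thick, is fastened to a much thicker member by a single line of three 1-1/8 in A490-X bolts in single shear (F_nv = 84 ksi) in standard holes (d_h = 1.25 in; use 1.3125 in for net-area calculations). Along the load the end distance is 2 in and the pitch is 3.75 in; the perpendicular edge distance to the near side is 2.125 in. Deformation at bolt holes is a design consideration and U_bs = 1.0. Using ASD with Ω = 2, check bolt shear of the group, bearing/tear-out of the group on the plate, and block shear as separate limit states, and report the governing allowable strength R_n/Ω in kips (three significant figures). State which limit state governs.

56.9 kips (block shear governs)

Bolt shear: A_b = π·1.125²/4 = 0.994 in²; R_n = 84 × 0.994 × 3 × 1 = 250.5 kips → 250.5 / 2 = 125 kips.
Bearing: edge l_c = 1.375, r_n = 36.09 kips; interior l_c = 2.5, r_n = 59.06 kips; R_n = 36.09 + 2·59.06 = 154.2 kips → 77.1 kips.
Block shear: A_gv = 2.969, A_nv = 1.943, A_nt = 0.459 in²; R_n = min(0.6F_uA_nv, 0.6F_yA_gv) + U_bs·F_u·A_nt = 113.8 kips → 56.9 kips.
Block shear governs: 56.9 kips.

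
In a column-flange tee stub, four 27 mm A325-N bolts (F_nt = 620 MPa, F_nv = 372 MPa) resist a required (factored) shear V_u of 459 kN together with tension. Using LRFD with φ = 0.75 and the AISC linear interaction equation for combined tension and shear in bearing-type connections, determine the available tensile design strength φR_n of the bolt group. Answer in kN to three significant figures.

A_b = π·27²/4 = 572.6 mm²; f_rv = 459 × 1000 / (4 × 572.6) = 200.4 MPa.
F'_nt = 1.3 F_nt − (F_nt / φF_nv) f_rv = 1.3·620 − (620/(0.75·372))·200.4 = 360.6 MPa, capped at F_nt → F'_nt = 360.6 MPa.
R_n = F'_nt · A_b · n = 360.6 × 572.6 × 4 / 1000 = 825.9 kN.
Design strength φR_n = 0.75 × 825.9 = 619 kN.

619 kN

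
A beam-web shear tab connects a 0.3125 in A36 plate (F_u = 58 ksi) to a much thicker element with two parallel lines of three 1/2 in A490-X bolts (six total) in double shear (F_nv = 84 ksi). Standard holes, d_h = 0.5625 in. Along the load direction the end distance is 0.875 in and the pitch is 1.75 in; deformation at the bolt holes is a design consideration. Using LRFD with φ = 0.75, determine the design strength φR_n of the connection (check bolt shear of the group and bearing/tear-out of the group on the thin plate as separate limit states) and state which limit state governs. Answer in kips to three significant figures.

Bolt shear: A_b = π·0.5²/4 = 0.1963 in²; R_n = 84 × 0.1963 × 6 × 2 = 197.9 kips → 0.75 × 197.9 = 148 kips.
Bearing (1.2 l_c t F_u ≤ 2.4 d t F_u): upper limit = 2.4·0.5·0.3125·58 = 21.75 kips.
  Edge l_c = 0.875 − 0.5625/2 = 0.5938 → r_n = 12.91 kips; interior l_c = 1.75 − 0.5625 = 1.188 → r_n = 21.75 kips.
  R_n,bearing = 2·12.91 + 4·21.75 = 112.8 kips → 0.75 × 112.8 = 84.6 kips.
Bearing governs: 84.6 kips.

84.6 kips (bearing governs)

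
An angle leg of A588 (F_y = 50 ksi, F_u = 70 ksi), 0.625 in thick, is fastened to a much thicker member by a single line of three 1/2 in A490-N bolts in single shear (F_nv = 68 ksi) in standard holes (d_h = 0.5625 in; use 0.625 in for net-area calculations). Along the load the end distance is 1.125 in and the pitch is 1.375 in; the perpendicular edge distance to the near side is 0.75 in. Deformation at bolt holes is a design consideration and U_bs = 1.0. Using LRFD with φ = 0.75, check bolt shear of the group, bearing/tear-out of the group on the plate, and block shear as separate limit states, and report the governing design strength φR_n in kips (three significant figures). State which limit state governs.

30 kips (bolt shear governs)

Bolt shear: A_b = π·0.5²/4 = 0.1963 in²; R_n = 68 × 0.1963 × 3 × 1 = 40.06 kips → 0.75 × 40.06 = 30 kips.
Bearing: edge l_c = 0.8438, r_n = 44.3 kips; interior l_c = 0.8125, r_n = 42.66 kips; R_n = 44.3 + 2·42.66 = 129.6 kips → 97.2 kips.
Block shear: A_gv = 2.422, A_nv = 1.445, A_nt = 0.2734 in²; R_n = min(0.6F_uA_nv, 0.6F_yA_gv) + U_bs·F_u·A_nt = 79.84 kips → 59.9 kips.
Bolt shear governs: 30 kips.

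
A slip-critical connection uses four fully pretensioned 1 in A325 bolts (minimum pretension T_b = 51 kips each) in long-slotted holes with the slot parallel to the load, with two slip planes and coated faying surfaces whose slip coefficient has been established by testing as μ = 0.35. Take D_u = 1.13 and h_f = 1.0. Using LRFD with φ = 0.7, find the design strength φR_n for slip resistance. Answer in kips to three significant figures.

113 kips

R_n = μ · D_u · h_f · T_b · n_s · n_b = 0.35 × 1.13 × 1.0 × 51 × 2 × 4 = 161.4 kips.
Design strength φR_n = 0.7 × 161.4 = 113 kips.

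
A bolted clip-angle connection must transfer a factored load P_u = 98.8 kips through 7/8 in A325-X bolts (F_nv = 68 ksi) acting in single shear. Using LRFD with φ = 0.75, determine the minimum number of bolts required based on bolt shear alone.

4 bolts

A_b = π·0.875²/4 = 0.6013 in².
Per-bolt design strength φR_n = 0.75 × 68 × 0.6013 × 1 = 30.67 kips.
n ≥ 98.8 / 30.67 = 3.222 → use 4 bolts.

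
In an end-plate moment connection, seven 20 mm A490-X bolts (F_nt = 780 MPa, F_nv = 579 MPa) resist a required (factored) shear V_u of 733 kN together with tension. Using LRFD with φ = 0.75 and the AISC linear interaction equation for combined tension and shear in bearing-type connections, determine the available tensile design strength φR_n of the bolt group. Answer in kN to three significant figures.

A_b = π·20²/4 = 314.2 mm²; f_rv = 733 × 1000 / (7 × 314.2) = 333.3 MPa.
F'_nt = 1.3 F_nt − (F_nt / φF_nv) f_rv = 1.3·780 − (780/(0.75·579))·333.3 = 415.3 MPa, capped at F_nt → F'_nt = 415.3 MPa.
R_n = F'_nt · A_b · n = 415.3 × 314.2 × 7 / 1000 = 913.3 kN.
Design strength φR_n = 0.75 × 913.3 = 685 kN.

685 kN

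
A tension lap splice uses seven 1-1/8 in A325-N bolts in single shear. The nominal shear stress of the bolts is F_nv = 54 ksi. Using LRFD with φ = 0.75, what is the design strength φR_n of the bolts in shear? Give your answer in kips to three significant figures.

A_b = π × 1.125² / 4 = 0.994 in².
R_n = F_nv · A_b · n · n_s = 54 × 0.994 × 7 × 1 = 375.7 kips.
Design strength φR_n = 0.75 × 375.7 = 282 kips.

282 kips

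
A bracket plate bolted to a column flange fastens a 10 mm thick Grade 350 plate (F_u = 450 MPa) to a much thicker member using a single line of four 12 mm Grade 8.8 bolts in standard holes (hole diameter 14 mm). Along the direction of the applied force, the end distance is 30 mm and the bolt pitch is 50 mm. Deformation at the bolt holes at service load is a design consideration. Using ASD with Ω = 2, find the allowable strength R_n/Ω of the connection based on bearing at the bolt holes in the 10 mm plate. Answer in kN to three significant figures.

Per bolt r_n = 1.2 l_c t F_u ≤ 2.4 d t F_u; upper limit = 2.4 × 12 × 10 × 450 / 1000 = 129.6 kN.
Edge bolt: l_c = 30 − 14/2 = 23 mm → 1.2 × 23 × 10 × 450 / 1000 = 124.2 → r_n = 124.2 kN.
Interior bolts: l_c = 50 − 14 = 36 mm → 1.2 × 36 × 10 × 450 / 1000 = 194.4 → r_n = 129.6 kN.
R_n = 1 × 124.2 + 3 × 129.6 = 513 kN.
Allowable strength R_n/Ω = 513 / 2 = 256 kN.

256 kN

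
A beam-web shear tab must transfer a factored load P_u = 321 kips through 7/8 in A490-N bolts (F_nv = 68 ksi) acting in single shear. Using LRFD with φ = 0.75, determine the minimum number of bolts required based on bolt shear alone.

A_b = π·0.875²/4 = 0.6013 in².
Per-bolt design strength φR_n = 0.75 × 68 × 0.6013 × 1 = 30.67 kips.
n ≥ 321 / 30.67 = 10.47 → use 11 bolts.

11 bolts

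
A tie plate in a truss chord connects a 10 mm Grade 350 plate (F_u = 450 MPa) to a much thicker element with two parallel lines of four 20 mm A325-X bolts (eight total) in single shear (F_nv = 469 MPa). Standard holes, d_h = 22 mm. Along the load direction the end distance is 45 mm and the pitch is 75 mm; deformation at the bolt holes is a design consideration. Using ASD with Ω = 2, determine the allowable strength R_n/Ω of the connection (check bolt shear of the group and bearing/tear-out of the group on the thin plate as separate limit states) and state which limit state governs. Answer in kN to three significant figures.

Bolt shear: A_b = π·20²/4 = 314.2 mm²; R_n = 469 × 314.2 × 8 × 1 / 1000 = 1179 kN → 1179 / 2 = 589 kN.
Bearing (1.2 l_c t F_u ≤ 2.4 d t F_u): upper limit = 2.4·20·10·450 / 1000 = 216 kN.
  Edge l_c = 45 − 22/2 = 34 → r_n = 183.6 kN; interior l_c = 75 − 22 = 53 → r_n = 216 kN.
  R_n,bearing = 2·183.6 + 6·216 = 1663 kN → 1663 / 2 = 832 kN.
Bolt shear governs: 589 kN.

589 kN (bolt shear governs)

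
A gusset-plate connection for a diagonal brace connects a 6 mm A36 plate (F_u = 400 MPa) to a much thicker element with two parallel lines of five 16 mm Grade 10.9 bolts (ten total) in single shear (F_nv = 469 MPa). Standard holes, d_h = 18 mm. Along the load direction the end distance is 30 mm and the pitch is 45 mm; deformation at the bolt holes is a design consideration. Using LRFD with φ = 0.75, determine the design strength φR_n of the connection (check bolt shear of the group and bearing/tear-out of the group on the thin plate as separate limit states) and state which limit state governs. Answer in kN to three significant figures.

557 kN (bearing governs)

Bolt shear: A_b = π·16²/4 = 201.1 mm²; R_n = 469 × 201.1 × 10 × 1 / 1000 = 943 kN → 0.75 × 943 = 707 kN.
Bearing (1.2 l_c t F_u ≤ 2.4 d t F_u): upper limit = 2.4·16·6·400 / 1000 = 92.16 kN.
  Edge l_c = 30 − 18/2 = 21 → r_n = 60.48 kN; interior l_c = 45 − 18 = 27 → r_n = 77.76 kN.
  R_n,bearing = 2·60.48 + 8·77.76 = 743 kN → 0.75 × 743 = 557 kN.
Bearing governs: 557 kN.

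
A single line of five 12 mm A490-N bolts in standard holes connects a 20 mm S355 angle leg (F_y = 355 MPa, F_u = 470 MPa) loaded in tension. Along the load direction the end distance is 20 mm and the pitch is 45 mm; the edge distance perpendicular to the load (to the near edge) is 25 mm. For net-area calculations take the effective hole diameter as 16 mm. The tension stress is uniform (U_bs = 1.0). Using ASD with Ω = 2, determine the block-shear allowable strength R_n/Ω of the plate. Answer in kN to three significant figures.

441 kN

Shear plane L_v = 20 + 4·45 = 200 mm; A_gv = 200 × 20 = 4000 mm².
A_nv = (200 − 4.5·16) × 20 = 2560 mm².
A_nt = (25 − 0.5·16) × 20 = 340 mm².
0.6 F_u A_nv = 721.9 kN; 0.6 F_y A_gv = 852 kN → shear rupture governs the shear term.
R_n = 721.9 + 1.0 × 470 × 340 / 1000 = 881.7 kN.
Allowable strength R_n/Ω = 881.7 / 2 = 441 kN.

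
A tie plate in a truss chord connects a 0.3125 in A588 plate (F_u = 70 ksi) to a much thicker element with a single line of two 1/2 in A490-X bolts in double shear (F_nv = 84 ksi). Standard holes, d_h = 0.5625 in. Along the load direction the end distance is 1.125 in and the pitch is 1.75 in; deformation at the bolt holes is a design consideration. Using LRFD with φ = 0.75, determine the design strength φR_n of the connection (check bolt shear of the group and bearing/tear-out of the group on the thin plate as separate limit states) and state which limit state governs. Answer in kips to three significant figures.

36.3 kips (bearing governs)

Bolt shear: A_b = π·0.5²/4 = 0.1963 in²; R_n = 84 × 0.1963 × 2 × 2 = 65.97 kips → 0.75 × 65.97 = 49.5 kips.
Bearing (1.2 l_c t F_u ≤ 2.4 d t F_u): upper limit = 2.4·0.5·0.3125·70 = 26.25 kips.
  Edge l_c = 1.125 − 0.5625/2 = 0.8438 → r_n = 22.15 kips; interior l_c = 1.75 − 0.5625 = 1.188 → r_n = 26.25 kips.
  R_n,bearing = 1·22.15 + 1·26.25 = 48.4 kips → 0.75 × 48.4 = 36.3 kips.
Bearing governs: 36.3 kips.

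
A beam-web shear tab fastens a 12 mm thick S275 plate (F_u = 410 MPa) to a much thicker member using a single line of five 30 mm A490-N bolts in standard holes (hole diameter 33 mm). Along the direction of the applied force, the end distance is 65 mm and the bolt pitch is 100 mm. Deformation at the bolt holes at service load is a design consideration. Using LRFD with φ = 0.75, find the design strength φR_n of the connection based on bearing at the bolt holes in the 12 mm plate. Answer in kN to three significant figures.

Per bolt r_n = 1.2 l_c t F_u ≤ 2.4 d t F_u; upper limit = 2.4 × 30 × 12 × 410 / 1000 = 354.2 kN.
Edge bolt: l_c = 65 − 33/2 = 48.5 mm → 1.2 × 48.5 × 12 × 410 / 1000 = 286.3 → r_n = 286.3 kN.
Interior bolts: l_c = 100 − 33 = 67 mm → 1.2 × 67 × 12 × 410 / 1000 = 395.6 → r_n = 354.2 kN.
R_n = 1 × 286.3 + 4 × 354.2 = 1703 kN.
Design strength φR_n = 0.75 × 1703 = 1280 kN.

1280 kN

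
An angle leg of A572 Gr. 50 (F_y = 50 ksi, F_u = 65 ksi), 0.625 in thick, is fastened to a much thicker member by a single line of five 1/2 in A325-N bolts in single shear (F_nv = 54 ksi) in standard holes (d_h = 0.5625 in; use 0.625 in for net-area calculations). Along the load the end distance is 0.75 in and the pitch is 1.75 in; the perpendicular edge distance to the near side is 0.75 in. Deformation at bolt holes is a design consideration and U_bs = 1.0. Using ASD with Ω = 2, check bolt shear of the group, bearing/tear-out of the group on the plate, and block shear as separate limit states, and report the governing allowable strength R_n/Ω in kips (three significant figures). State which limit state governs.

26.5 kips (bolt shear governs)

Bolt shear: A_b = π·0.5²/4 = 0.1963 in²; R_n = 54 × 0.1963 × 5 × 1 = 53.01 kips → 53.01 / 2 = 26.5 kips.
Bearing: edge l_c = 0.4688, r_n = 22.85 kips; interior l_c = 1.188, r_n = 48.75 kips; R_n = 22.85 + 4·48.75 = 217.9 kips → 109 kips.
Block shear: A_gv = 4.844, A_nv = 3.086, A_nt = 0.2734 in²; R_n = min(0.6F_uA_nv, 0.6F_yA_gv) + U_bs·F_u·A_nt = 138.1 kips → 69.1 kips.
Bolt shear governs: 26.5 kips.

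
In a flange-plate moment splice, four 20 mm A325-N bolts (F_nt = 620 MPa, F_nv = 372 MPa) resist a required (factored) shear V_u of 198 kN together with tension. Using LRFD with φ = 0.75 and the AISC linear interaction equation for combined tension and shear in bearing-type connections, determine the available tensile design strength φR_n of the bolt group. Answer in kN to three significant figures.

A_b = π·20²/4 = 314.2 mm²; f_rv = 198 × 1000 / (4 × 314.2) = 157.6 MPa.
F'_nt = 1.3 F_nt − (F_nt / φF_nv) f_rv = 1.3·620 − (620/(0.75·372))·157.6 = 455.9 MPa, capped at F_nt → F'_nt = 455.9 MPa.
R_n = F'_nt · A_b · n = 455.9 × 314.2 × 4 / 1000 = 572.8 kN.
Design strength φR_n = 0.75 × 572.8 = 430 kN.

430 kN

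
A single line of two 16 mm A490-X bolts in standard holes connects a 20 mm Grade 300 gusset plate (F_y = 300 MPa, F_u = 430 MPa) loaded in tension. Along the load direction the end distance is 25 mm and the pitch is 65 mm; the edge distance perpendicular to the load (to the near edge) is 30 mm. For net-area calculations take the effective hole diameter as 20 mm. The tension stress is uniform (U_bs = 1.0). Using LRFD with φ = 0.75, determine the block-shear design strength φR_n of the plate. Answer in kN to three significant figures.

Shear plane L_v = 25 + 1·65 = 90 mm; A_gv = 90 × 20 = 1800 mm².
A_nv = (90 − 1.5·20) × 20 = 1200 mm².
A_nt = (30 − 0.5·20) × 20 = 400 mm².
0.6 F_u A_nv = 309.6 kN; 0.6 F_y A_gv = 324 kN → shear rupture governs the shear term.
R_n = 309.6 + 1.0 × 430 × 400 / 1000 = 481.6 kN.
Design strength φR_n = 0.75 × 481.6 = 361 kN.

361 kN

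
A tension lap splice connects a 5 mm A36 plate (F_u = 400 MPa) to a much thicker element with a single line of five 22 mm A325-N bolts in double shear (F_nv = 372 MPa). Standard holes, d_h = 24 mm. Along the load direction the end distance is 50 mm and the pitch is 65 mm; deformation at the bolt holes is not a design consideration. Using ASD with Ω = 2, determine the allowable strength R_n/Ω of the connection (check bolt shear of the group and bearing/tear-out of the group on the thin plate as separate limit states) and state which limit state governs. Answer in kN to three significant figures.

Bolt shear: A_b = π·22²/4 = 380.1 mm²; R_n = 372 × 380.1 × 5 × 2 / 1000 = 1414 kN → 1414 / 2 = 707 kN.
Bearing (1.5 l_c t F_u ≤ 3.0 d t F_u): upper limit = 3.0·22·5·400 / 1000 = 132 kN.
  Edge l_c = 50 − 24/2 = 38 → r_n = 114 kN; interior l_c = 65 − 24 = 41 → r_n = 123 kN.
  R_n,bearing = 1·114 + 4·123 = 606 kN → 606 / 2 = 303 kN.
Bearing governs: 303 kN.

303 kN (bearing governs)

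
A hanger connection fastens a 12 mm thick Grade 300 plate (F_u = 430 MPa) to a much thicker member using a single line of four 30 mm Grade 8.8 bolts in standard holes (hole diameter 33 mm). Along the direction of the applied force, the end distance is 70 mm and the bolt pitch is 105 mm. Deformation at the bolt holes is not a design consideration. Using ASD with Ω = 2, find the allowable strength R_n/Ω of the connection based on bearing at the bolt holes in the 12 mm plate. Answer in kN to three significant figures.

Per bolt r_n = 1.5 l_c t F_u ≤ 3.0 d t F_u; upper limit = 3.0 × 30 × 12 × 430 / 1000 = 464.4 kN.
Edge bolt: l_c = 70 − 33/2 = 53.5 mm → 1.5 × 53.5 × 12 × 430 / 1000 = 414.1 → r_n = 414.1 kN.
Interior bolts: l_c = 105 − 33 = 72 mm → 1.5 × 72 × 12 × 430 / 1000 = 557.3 → r_n = 464.4 kN.
R_n = 1 × 414.1 + 3 × 464.4 = 1807 kN.
Allowable strength R_n/Ω = 1807 / 2 = 904 kN.

904 kN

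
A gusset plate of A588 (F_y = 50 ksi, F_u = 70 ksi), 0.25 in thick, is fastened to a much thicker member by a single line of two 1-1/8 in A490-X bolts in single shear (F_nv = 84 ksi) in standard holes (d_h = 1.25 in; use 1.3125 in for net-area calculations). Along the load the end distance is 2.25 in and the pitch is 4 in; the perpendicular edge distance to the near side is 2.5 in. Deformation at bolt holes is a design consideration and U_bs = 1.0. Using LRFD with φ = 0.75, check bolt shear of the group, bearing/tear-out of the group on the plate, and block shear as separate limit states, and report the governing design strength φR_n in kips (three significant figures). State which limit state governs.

Bolt shear: A_b = π·1.125²/4 = 0.994 in²; R_n = 84 × 0.994 × 2 × 1 = 167 kips → 0.75 × 167 = 125 kips.
Bearing: edge l_c = 1.625, r_n = 34.12 kips; interior l_c = 2.75, r_n = 47.25 kips; R_n = 34.12 + 1·47.25 = 81.38 kips → 61 kips.
Block shear: A_gv = 1.562, A_nv = 1.07, A_nt = 0.4609 in²; R_n = min(0.6F_uA_nv, 0.6F_yA_gv) + U_bs·F_u·A_nt = 77.22 kips → 57.9 kips.
Block shear governs: 57.9 kips.

57.9 kips (block shear governs)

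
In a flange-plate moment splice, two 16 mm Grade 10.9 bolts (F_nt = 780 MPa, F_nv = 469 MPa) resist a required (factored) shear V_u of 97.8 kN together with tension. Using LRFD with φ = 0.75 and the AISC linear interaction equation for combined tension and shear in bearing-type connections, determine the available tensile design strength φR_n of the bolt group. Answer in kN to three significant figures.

A_b = π·16²/4 = 201.1 mm²; f_rv = 97.8 × 1000 / (2 × 201.1) = 243.2 MPa.
F'_nt = 1.3 F_nt − (F_nt / φF_nv) f_rv = 1.3·780 − (780/(0.75·469))·243.2 = 474.7 MPa, capped at F_nt → F'_nt = 474.7 MPa.
R_n = F'_nt · A_b · n = 474.7 × 201.1 × 2 / 1000 = 190.9 kN.
Design strength φR_n = 0.75 × 190.9 = 143 kN.

143 kN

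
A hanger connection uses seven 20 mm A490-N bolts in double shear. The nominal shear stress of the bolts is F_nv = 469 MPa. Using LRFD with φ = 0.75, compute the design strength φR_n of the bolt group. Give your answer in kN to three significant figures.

1550 kN

A_b = π × 20² / 4 = 314.2 mm².
R_n = F_nv · A_b · n · n_s = 469 × 314.2 × 7 × 2 / 1000 = 2063 kN.
Design strength φR_n = 0.75 × 2063 = 1550 kN.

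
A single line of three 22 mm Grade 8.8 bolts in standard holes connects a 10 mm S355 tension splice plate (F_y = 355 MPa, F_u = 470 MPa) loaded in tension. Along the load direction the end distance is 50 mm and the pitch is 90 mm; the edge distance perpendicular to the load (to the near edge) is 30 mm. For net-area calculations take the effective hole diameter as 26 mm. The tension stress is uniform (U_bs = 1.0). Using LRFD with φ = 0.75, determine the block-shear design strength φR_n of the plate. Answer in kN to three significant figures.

409 kN

Shear plane L_v = 50 + 2·90 = 230 mm; A_gv = 230 × 10 = 2300 mm².
A_nv = (230 − 2.5·26) × 10 = 1650 mm².
A_nt = (30 − 0.5·26) × 10 = 170 mm².
0.6 F_u A_nv = 465.3 kN; 0.6 F_y A_gv = 489.9 kN → shear rupture governs the shear term.
R_n = 465.3 + 1.0 × 470 × 170 / 1000 = 545.2 kN.
Design strength φR_n = 0.75 × 545.2 = 409 kN.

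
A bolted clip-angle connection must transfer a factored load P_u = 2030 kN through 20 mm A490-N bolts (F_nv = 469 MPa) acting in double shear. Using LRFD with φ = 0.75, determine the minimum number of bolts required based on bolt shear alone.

A_b = π·20²/4 = 314.2 mm².
Per-bolt design strength φR_n = 0.75 × 469 × 314.2 × 2 / 1000 = 221 kN.
n ≥ 2030 / 221 = 9.185 → use 10 bolts.

10 bolts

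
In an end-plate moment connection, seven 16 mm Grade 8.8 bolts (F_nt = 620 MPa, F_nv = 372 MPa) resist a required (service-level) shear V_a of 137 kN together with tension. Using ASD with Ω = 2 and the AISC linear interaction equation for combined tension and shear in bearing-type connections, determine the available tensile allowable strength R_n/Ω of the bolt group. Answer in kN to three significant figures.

A_b = π·16²/4 = 201.1 mm²; f_rv = 137 × 1000 / (7 × 201.1) = 97.34 MPa.
F'_nt = 1.3 F_nt − (Ω F_nt / F_nv) f_rv = 1.3·620 − (2·620/372)·97.34 = 481.5 MPa, capped at F_nt → F'_nt = 481.5 MPa.
R_n = F'_nt · A_b · n = 481.5 × 201.1 × 7 / 1000 = 677.7 kN.
Allowable strength R_n/Ω = 677.7 / 2 = 339 kN.

339 kN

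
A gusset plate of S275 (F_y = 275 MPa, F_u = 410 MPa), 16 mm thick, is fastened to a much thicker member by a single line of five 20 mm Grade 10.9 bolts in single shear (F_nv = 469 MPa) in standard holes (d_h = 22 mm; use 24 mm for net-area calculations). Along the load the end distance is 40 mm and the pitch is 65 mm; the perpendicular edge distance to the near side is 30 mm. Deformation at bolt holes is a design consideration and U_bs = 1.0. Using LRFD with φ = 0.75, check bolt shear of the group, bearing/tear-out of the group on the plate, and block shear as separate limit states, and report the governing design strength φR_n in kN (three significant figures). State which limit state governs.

553 kN (bolt shear governs)

Bolt shear: A_b = π·20²/4 = 314.2 mm²; R_n = 469 × 314.2 × 5 × 1 / 1000 = 736.7 kN → 0.75 × 736.7 = 553 kN.
Bearing: edge l_c = 29, r_n = 228.3 kN; interior l_c = 43, r_n = 314.9 kN; R_n = 228.3 + 4·314.9 = 1488 kN → 1120 kN.
Block shear: A_gv = 4800, A_nv = 3072, A_nt = 288 mm²; R_n = min(0.6F_uA_nv, 0.6F_yA_gv) + U_bs·F_u·A_nt = 873.8 kN → 655 kN.
Bolt shear governs: 553 kN.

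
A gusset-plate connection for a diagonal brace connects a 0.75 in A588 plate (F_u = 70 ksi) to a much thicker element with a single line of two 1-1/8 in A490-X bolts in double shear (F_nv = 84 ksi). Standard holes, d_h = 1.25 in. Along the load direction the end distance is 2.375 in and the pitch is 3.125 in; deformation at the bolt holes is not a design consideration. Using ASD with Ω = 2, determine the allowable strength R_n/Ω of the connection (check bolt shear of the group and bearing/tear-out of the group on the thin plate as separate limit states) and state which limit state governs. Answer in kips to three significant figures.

Bolt shear: A_b = π·1.125²/4 = 0.994 in²; R_n = 84 × 0.994 × 2 × 2 = 334 kips → 334 / 2 = 167 kips.
Bearing (1.5 l_c t F_u ≤ 3.0 d t F_u): upper limit = 3.0·1.125·0.75·70 = 177.2 kips.
  Edge l_c = 2.375 − 1.25/2 = 1.75 → r_n = 137.8 kips; interior l_c = 3.125 − 1.25 = 1.875 → r_n = 147.7 kips.
  R_n,bearing = 1·137.8 + 1·147.7 = 285.5 kips → 285.5 / 2 = 143 kips.
Bearing governs: 143 kips.

143 kips (bearing governs)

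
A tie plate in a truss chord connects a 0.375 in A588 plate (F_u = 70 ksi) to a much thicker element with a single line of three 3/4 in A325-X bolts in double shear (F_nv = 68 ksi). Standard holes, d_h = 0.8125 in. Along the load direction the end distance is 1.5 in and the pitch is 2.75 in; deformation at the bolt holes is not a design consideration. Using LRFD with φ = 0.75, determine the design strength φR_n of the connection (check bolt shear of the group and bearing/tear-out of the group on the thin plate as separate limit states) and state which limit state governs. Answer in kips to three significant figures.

121 kips (bearing governs)

Bolt shear: A_b = π·0.75²/4 = 0.4418 in²; R_n = 68 × 0.4418 × 3 × 2 = 180.2 kips → 0.75 × 180.2 = 135 kips.
Bearing (1.5 l_c t F_u ≤ 3.0 d t F_u): upper limit = 3.0·0.75·0.375·70 = 59.06 kips.
  Edge l_c = 1.5 − 0.8125/2 = 1.094 → r_n = 43.07 kips; interior l_c = 2.75 − 0.8125 = 1.938 → r_n = 59.06 kips.
  R_n,bearing = 1·43.07 + 2·59.06 = 161.2 kips → 0.75 × 161.2 = 121 kips.
Bearing governs: 121 kips.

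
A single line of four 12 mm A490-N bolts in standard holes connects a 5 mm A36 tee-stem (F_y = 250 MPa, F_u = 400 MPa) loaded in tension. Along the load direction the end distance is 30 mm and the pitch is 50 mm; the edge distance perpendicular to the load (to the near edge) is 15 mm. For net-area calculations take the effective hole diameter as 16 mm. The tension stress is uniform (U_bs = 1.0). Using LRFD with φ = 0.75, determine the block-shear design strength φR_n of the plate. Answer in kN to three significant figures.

Shear plane L_v = 30 + 3·50 = 180 mm; A_gv = 180 × 5 = 900 mm².
A_nv = (180 − 3.5·16) × 5 = 620 mm².
A_nt = (15 − 0.5·16) × 5 = 35 mm².
0.6 F_u A_nv = 148.8 kN; 0.6 F_y A_gv = 135 kN → shear yielding governs the shear term.
R_n = 135 + 1.0 × 400 × 35 / 1000 = 149 kN.
Design strength φR_n = 0.75 × 149 = 112 kN.

112 kN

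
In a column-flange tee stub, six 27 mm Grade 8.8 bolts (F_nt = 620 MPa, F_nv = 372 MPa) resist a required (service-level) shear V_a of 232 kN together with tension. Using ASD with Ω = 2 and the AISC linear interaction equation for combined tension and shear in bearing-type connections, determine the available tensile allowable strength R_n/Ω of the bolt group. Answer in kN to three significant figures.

998 kN

A_b = π·27²/4 = 572.6 mm²; f_rv = 232 × 1000 / (6 × 572.6) = 67.53 MPa.
F'_nt = 1.3 F_nt − (Ω F_nt / F_nv) f_rv = 1.3·620 − (2·620/372)·67.53 = 580.9 MPa, capped at F_nt → F'_nt = 580.9 MPa.
R_n = F'_nt · A_b · n = 580.9 × 572.6 × 6 / 1000 = 1996 kN.
Allowable strength R_n/Ω = 1996 / 2 = 998 kN.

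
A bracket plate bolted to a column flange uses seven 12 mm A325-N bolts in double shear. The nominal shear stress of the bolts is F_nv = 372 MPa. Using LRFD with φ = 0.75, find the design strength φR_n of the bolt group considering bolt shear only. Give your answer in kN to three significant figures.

A_b = π × 12² / 4 = 113.1 mm².
R_n = F_nv · A_b · n · n_s = 372 × 113.1 × 7 × 2 / 1000 = 589 kN.
Design strength φR_n = 0.75 × 589 = 442 kN.

442 kN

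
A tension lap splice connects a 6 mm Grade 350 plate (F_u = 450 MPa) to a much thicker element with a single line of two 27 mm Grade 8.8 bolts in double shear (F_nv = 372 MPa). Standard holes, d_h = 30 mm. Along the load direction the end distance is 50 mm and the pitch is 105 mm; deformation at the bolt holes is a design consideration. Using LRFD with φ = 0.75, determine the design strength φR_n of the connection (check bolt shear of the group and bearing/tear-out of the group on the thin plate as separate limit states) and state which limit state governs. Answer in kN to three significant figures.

Bolt shear: A_b = π·27²/4 = 572.6 mm²; R_n = 372 × 572.6 × 2 × 2 / 1000 = 852 kN → 0.75 × 852 = 639 kN.
Bearing (1.2 l_c t F_u ≤ 2.4 d t F_u): upper limit = 2.4·27·6·450 / 1000 = 175 kN.
  Edge l_c = 50 − 30/2 = 35 → r_n = 113.4 kN; interior l_c = 105 − 30 = 75 → r_n = 175 kN.
  R_n,bearing = 1·113.4 + 1·175 = 288.4 kN → 0.75 × 288.4 = 216 kN.
Bearing governs: 216 kN.

216 kN (bearing governs)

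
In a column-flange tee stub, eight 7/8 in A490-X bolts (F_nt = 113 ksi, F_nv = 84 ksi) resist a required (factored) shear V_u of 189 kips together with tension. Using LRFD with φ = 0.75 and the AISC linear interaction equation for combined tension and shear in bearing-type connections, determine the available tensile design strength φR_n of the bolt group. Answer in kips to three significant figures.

276 kips

A_b = π·0.875²/4 = 0.6013 in²; f_rv = 189 / (8 × 0.6013) = 39.29 ksi.
F'_nt = 1.3 F_nt − (F_nt / φF_nv) f_rv = 1.3·113 − (113/(0.75·84))·39.29 = 76.43 ksi, capped at F_nt → F'_nt = 76.43 ksi.
R_n = F'_nt · A_b · n = 76.43 × 0.6013 × 8 = 367.7 kips.
Design strength φR_n = 0.75 × 367.7 = 276 kips.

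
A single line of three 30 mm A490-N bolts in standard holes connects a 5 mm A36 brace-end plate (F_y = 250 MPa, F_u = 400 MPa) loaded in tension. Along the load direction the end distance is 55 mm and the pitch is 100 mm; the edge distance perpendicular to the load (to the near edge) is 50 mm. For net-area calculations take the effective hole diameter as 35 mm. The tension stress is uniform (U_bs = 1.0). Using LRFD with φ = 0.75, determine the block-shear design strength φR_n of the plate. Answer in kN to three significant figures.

Shear plane L_v = 55 + 2·100 = 255 mm; A_gv = 255 × 5 = 1275 mm².
A_nv = (255 − 2.5·35) × 5 = 837.5 mm².
A_nt = (50 − 0.5·35) × 5 = 162.5 mm².
0.6 F_u A_nv = 201 kN; 0.6 F_y A_gv = 191.2 kN → shear yielding governs the shear term.
R_n = 191.2 + 1.0 × 400 × 162.5 / 1000 = 256.2 kN.
Design strength φR_n = 0.75 × 256.2 = 192 kN.

192 kN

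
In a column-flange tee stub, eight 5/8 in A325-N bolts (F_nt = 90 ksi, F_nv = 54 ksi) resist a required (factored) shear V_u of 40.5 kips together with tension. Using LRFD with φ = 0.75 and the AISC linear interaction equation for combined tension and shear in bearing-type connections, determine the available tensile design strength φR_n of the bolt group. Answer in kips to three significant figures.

A_b = π·0.625²/4 = 0.3068 in²; f_rv = 40.5 / (8 × 0.3068) = 16.5 ksi.
F'_nt = 1.3 F_nt − (F_nt / φF_nv) f_rv = 1.3·90 − (90/(0.75·54))·16.5 = 80.33 ksi, capped at F_nt → F'_nt = 80.33 ksi.
R_n = F'_nt · A_b · n = 80.33 × 0.3068 × 8 = 197.2 kips.
Design strength φR_n = 0.75 × 197.2 = 148 kips.

148 kips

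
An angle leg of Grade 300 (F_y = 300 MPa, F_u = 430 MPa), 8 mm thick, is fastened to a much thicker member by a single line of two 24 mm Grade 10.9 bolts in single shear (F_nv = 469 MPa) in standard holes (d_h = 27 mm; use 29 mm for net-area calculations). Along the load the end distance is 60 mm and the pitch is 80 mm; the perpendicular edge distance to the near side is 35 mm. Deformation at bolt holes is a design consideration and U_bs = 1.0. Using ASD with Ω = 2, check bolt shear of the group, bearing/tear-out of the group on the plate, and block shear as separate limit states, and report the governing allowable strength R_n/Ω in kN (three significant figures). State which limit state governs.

135 kN (block shear governs)

Bolt shear: A_b = π·24²/4 = 452.4 mm²; R_n = 469 × 452.4 × 2 × 1 / 1000 = 424.3 kN → 424.3 / 2 = 212 kN.
Bearing: edge l_c = 46.5, r_n = 192 kN; interior l_c = 53, r_n = 198.1 kN; R_n = 192 + 1·198.1 = 390.1 kN → 195 kN.
Block shear: A_gv = 1120, A_nv = 772, A_nt = 164 mm²; R_n = min(0.6F_uA_nv, 0.6F_yA_gv) + U_bs·F_u·A_nt = 269.7 kN → 135 kN.
Block shear governs: 135 kN.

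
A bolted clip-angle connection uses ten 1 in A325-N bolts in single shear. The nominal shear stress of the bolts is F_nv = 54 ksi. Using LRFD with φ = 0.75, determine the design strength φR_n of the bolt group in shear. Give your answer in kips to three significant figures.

318 kips

A_b = π × 1² / 4 = 0.7854 in².
R_n = F_nv · A_b · n · n_s = 54 × 0.7854 × 10 × 1 = 424.1 kips.
Design strength φR_n = 0.75 × 424.1 = 318 kips.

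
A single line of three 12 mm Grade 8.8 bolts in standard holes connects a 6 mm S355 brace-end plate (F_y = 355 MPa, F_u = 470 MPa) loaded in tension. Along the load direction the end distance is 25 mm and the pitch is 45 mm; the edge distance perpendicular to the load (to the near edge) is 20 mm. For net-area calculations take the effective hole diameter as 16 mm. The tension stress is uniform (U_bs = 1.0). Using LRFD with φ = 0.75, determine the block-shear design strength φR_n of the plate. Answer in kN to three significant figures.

Shear plane L_v = 25 + 2·45 = 115 mm; A_gv = 115 × 6 = 690 mm².
A_nv = (115 − 2.5·16) × 6 = 450 mm².
A_nt = (20 − 0.5·16) × 6 = 72 mm².
0.6 F_u A_nv = 126.9 kN; 0.6 F_y A_gv = 147 kN → shear rupture governs the shear term.
R_n = 126.9 + 1.0 × 470 × 72 / 1000 = 160.7 kN.
Design strength φR_n = 0.75 × 160.7 = 121 kN.

121 kN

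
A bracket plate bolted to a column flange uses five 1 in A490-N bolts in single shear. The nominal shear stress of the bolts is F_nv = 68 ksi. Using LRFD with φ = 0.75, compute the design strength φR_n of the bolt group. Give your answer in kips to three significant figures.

200 kips

A_b = π × 1² / 4 = 0.7854 in².
R_n = F_nv · A_b · n · n_s = 68 × 0.7854 × 5 × 1 = 267 kips.
Design strength φR_n = 0.75 × 267 = 200 kips.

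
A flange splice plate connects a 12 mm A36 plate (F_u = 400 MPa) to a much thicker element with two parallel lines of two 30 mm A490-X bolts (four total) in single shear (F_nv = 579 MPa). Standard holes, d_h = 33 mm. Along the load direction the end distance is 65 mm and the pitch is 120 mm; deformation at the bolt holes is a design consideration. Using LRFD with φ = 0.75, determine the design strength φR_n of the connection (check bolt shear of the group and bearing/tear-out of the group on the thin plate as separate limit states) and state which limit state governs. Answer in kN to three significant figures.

937 kN (bearing governs)

Bolt shear: A_b = π·30²/4 = 706.9 mm²; R_n = 579 × 706.9 × 4 × 1 / 1000 = 1637 kN → 0.75 × 1637 = 1230 kN.
Bearing (1.2 l_c t F_u ≤ 2.4 d t F_u): upper limit = 2.4·30·12·400 / 1000 = 345.6 kN.
  Edge l_c = 65 − 33/2 = 48.5 → r_n = 279.4 kN; interior l_c = 120 − 33 = 87 → r_n = 345.6 kN.
  R_n,bearing = 2·279.4 + 2·345.6 = 1250 kN → 0.75 × 1250 = 937 kN.
Bearing governs: 937 kN.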